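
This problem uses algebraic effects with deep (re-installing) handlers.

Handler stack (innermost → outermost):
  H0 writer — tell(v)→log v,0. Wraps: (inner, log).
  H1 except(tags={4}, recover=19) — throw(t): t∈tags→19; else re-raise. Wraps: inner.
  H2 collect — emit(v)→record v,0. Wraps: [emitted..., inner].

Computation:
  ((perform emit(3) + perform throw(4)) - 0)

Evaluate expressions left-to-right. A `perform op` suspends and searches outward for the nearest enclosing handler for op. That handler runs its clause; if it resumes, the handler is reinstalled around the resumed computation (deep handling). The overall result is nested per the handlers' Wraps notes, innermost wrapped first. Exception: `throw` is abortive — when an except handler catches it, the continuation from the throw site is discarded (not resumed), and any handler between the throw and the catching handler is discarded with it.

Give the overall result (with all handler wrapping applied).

Step-by-step:
emit(3) @ H2 ⇒ out+=3
throw(4) @ H1 caught ⇒ 19
H2 returns [3, 19]
= [3, 19]

Answer: [3, 19]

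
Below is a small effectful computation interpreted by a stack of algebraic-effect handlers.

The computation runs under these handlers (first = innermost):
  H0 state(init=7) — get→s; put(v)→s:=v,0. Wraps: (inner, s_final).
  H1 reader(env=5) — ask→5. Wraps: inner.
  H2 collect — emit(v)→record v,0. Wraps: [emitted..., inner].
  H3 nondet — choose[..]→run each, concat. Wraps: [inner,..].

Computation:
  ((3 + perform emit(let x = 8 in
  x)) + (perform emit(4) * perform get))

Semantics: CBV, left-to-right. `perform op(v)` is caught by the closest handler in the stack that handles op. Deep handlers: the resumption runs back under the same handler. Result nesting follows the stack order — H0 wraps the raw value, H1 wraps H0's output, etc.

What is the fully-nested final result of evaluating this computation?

Step-by-step:
emit(8) @ H2 ⇒ out+=8
emit(4) @ H2 ⇒ out+=4
get @ H0 ⇒ 7
H0 returns (3, 7)
H1 returns (3, 7)
H2 returns [8, 4, (3, 7)]
H3 returns [[8, 4, (3, 7)]]
= [[8, 4, (3, 7)]]

Answer: [[8, 4, (3, 7)]]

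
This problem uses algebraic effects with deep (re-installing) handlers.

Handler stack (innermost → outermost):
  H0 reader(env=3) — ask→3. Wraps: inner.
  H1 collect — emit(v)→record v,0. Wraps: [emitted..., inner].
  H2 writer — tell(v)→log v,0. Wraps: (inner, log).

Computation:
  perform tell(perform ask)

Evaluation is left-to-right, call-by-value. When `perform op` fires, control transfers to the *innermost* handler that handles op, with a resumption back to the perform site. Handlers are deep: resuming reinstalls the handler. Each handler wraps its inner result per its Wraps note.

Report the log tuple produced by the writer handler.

Evaluation trace:
ask @ H0 ⇒ 3
tell(3) @ H2 ⇒ log+=3
H0 returns 0
H1 returns [0]
H2 returns ([0], (3))
= ([0], (3))

Answer: (3)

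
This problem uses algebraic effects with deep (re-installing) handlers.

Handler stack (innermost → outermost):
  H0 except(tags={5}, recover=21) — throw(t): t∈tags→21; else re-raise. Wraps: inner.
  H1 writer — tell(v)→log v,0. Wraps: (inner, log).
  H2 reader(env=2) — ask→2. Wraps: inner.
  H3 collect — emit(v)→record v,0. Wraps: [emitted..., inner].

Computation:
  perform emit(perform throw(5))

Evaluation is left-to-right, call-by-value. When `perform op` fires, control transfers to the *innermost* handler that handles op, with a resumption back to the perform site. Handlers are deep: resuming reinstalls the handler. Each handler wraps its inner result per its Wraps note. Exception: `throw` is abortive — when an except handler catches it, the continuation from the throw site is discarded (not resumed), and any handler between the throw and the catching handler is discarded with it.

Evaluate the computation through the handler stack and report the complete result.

Answer: [(21, ())]

Evaluation trace:
throw(5) @ H0 caught ⇒ 21
H1 returns (21, ())
H2 returns (21, ())
H3 returns [(21, ())]
= [(21, ())]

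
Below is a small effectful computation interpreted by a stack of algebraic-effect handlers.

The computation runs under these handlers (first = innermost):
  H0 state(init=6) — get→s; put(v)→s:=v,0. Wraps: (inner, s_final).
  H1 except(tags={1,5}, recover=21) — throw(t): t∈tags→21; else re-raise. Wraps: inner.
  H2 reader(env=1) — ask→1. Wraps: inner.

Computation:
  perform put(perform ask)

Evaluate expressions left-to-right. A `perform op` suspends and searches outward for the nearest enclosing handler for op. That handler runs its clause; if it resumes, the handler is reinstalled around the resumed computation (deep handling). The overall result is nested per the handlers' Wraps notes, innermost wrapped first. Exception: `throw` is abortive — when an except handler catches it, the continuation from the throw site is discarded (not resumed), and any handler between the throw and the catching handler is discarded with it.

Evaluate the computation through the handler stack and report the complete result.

Answer: (0, 1)

Evaluation trace:
ask @ H2 ⇒ 1
put(1) @ H0 ⇒ s:=1
H0 returns (0, 1)
H1 returns (0, 1)
H2 returns (0, 1)
= (0, 1)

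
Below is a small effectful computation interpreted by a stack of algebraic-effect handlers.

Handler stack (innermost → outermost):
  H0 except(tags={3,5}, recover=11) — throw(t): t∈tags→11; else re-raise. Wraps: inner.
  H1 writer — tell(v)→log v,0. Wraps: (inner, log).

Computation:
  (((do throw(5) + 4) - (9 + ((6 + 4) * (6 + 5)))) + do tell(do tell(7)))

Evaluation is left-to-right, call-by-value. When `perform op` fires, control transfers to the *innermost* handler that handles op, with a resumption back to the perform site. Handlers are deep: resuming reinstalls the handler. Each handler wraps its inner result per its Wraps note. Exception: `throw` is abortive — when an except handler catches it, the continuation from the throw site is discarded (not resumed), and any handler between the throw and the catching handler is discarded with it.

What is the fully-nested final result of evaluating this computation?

Evaluation trace:
throw(5) @ H0 caught ⇒ 11
H1 returns (11, ())
= (11, ())

Answer: (11, ())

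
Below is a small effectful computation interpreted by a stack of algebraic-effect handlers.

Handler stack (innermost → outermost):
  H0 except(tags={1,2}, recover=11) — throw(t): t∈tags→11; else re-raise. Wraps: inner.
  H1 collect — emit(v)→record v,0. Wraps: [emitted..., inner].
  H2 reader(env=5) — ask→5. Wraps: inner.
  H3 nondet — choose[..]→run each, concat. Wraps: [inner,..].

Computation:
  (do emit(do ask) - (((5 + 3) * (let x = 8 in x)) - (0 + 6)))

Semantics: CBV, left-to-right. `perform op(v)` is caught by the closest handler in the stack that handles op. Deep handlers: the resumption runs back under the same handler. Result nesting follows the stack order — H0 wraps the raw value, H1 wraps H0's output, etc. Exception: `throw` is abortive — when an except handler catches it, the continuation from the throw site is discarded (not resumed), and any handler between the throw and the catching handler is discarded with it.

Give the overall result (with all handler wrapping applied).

Answer: [[5, -58]]

Evaluation trace:
ask @ H2 ⇒ 5
emit(5) @ H1 ⇒ out+=5
H0 returns -58
H1 returns [5, -58]
H2 returns [5, -58]
H3 returns [[5, -58]]
= [[5, -58]]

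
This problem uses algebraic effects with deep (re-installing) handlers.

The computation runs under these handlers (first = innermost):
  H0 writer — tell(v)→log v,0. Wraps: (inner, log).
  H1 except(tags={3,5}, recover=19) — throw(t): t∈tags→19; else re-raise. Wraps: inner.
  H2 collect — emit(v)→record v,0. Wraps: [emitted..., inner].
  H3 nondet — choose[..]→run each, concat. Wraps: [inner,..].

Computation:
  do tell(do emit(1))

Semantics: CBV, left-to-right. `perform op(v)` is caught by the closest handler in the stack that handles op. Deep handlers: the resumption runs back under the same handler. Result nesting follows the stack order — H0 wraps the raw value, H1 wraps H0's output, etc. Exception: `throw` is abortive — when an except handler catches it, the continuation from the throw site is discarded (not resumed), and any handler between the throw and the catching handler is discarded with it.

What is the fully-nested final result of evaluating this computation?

Answer: [[1, (0, (0))]]

Evaluation trace:
emit(1) @ H2 ⇒ out+=1
tell(0) @ H0 ⇒ log+=0
H0 returns (0, (0))
H1 returns (0, (0))
H2 returns [1, (0, (0))]
H3 returns [[1, (0, (0))]]
= [[1, (0, (0))]]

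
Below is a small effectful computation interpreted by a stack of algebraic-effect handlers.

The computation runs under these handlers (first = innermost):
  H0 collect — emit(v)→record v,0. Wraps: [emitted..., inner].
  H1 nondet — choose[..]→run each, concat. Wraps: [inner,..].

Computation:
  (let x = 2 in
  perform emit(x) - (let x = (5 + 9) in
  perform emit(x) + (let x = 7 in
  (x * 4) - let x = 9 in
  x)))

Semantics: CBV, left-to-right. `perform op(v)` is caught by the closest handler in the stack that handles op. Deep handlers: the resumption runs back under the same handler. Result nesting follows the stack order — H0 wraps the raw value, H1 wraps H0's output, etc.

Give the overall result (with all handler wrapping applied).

Answer: [[2, 14, -19]]

Working:
emit(2) @ H0 ⇒ out+=2
emit(14) @ H0 ⇒ out+=14
H0 returns [2, 14, -19]
H1 returns [[2, 14, -19]]
= [[2, 14, -19]]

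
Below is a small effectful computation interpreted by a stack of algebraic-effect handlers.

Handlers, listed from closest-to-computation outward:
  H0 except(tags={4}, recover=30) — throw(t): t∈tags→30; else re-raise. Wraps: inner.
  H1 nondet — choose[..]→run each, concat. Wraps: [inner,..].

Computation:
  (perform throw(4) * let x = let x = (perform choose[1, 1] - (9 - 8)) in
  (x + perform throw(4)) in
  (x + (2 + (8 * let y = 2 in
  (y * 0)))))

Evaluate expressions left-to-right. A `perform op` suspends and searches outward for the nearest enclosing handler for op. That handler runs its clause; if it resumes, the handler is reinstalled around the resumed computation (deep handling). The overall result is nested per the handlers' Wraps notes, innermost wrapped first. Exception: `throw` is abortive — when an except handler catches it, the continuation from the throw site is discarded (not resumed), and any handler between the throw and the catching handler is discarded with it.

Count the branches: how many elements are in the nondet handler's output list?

Answer: 1

Step-by-step:
throw(4) @ H0 caught ⇒ 30
H1 returns [30]
= [30]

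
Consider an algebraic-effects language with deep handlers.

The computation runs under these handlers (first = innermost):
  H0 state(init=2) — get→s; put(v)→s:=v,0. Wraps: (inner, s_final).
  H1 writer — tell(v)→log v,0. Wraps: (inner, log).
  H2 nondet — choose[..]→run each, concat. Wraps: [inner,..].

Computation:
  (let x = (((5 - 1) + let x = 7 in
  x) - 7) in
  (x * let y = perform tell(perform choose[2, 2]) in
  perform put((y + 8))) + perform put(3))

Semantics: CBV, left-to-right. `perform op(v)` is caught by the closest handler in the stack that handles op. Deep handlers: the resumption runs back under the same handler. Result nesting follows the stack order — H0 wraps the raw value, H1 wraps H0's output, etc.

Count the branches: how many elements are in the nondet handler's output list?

Evaluation trace:
choose[2, 2] @ H2
  branch[0] choose=2:
    tell(2) @ H1 ⇒ log+=2
    put(8) @ H0 ⇒ s:=8
    put(3) @ H0 ⇒ s:=3
    H0 returns (0, 3)
    H1 returns ((0, 3), (2))
    H2 returns [((0, 3), (2))]
  branch[1] choose=2:
    tell(2) @ H1 ⇒ log+=2
    put(8) @ H0 ⇒ s:=8
    put(3) @ H0 ⇒ s:=3
    H0 returns (0, 3)
    H1 returns ((0, 3), (2))
    H2 returns [((0, 3), (2))]
= [((0, 3), (2)), ((0, 3), (2))]

Answer: 2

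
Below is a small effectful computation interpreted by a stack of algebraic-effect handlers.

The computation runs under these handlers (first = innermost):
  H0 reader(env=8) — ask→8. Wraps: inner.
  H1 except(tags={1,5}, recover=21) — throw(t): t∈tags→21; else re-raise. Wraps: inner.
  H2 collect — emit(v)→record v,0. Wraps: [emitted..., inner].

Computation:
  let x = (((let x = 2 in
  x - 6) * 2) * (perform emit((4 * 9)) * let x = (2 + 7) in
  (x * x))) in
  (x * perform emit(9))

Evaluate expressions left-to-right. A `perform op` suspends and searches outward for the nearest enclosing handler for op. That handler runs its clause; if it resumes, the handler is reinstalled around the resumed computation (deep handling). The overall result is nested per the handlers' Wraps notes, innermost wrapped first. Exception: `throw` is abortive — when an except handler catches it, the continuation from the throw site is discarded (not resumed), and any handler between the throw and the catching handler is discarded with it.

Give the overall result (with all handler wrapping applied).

Answer: [36, 9, 0]

Step-by-step:
emit(36) @ H2 ⇒ out+=36
emit(9) @ H2 ⇒ out+=9
H0 returns 0
H1 returns 0
H2 returns [36, 9, 0]
= [36, 9, 0]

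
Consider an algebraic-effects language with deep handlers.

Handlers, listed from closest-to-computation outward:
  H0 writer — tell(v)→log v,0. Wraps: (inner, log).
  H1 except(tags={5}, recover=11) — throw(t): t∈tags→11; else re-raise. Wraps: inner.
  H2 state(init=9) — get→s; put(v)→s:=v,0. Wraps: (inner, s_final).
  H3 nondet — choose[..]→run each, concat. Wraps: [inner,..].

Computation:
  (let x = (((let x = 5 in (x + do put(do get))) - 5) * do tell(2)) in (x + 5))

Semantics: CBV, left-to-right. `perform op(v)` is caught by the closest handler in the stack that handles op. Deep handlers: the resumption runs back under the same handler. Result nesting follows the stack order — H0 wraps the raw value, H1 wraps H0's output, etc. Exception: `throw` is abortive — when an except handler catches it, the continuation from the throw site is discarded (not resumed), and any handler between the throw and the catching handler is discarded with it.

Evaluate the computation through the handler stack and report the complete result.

Step-by-step:
get @ H2 ⇒ 9
put(9) @ H2 ⇒ s:=9
tell(2) @ H0 ⇒ log+=2
H0 returns (5, (2))
H1 returns (5, (2))
H2 returns ((5, (2)), 9)
H3 returns [((5, (2)), 9)]
= [((5, (2)), 9)]

Answer: [((5, (2)), 9)]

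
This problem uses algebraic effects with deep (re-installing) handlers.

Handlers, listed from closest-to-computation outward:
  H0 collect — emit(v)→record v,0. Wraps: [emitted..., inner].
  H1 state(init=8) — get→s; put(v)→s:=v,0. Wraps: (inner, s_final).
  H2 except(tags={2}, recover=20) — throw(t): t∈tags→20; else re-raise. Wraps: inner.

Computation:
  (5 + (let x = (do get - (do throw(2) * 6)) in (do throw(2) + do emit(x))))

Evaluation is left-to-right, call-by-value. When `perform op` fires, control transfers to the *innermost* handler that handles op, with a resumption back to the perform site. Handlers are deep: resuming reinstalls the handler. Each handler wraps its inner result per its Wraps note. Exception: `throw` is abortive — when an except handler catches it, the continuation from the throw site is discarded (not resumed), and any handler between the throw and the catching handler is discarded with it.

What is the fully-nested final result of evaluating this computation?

Answer: 20

Step-by-step:
get @ H1 ⇒ 8
throw(2) @ H2 caught ⇒ 20
= 20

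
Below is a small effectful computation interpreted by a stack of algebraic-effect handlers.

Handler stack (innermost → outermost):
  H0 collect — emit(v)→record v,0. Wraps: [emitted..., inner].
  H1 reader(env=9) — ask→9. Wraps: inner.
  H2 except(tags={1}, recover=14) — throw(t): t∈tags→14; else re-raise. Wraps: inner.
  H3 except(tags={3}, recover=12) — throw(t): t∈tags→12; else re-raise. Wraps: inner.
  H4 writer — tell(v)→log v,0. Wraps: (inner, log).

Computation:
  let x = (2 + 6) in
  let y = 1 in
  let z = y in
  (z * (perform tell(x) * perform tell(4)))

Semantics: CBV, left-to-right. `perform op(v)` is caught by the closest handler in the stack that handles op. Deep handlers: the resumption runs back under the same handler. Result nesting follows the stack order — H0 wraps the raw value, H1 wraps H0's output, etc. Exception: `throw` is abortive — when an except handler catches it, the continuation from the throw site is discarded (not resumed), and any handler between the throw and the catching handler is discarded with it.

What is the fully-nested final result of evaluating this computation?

Answer: ([0], (8, 4))

Working:
tell(8) @ H4 ⇒ log+=8
tell(4) @ H4 ⇒ log+=4
H0 returns [0]
H1 returns [0]
H2 returns [0]
H3 returns [0]
H4 returns ([0], (8, 4))
= ([0], (8, 4))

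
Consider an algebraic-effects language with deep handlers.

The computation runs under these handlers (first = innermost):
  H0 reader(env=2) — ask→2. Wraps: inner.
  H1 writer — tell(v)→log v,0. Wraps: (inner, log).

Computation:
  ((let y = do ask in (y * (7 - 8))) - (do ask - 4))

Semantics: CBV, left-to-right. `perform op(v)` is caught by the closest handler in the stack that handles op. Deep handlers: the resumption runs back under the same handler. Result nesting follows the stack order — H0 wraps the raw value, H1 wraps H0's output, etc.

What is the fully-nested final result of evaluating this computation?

Step-by-step:
ask @ H0 ⇒ 2
ask @ H0 ⇒ 2
H0 returns 0
H1 returns (0, ())
= (0, ())

Answer: (0, ())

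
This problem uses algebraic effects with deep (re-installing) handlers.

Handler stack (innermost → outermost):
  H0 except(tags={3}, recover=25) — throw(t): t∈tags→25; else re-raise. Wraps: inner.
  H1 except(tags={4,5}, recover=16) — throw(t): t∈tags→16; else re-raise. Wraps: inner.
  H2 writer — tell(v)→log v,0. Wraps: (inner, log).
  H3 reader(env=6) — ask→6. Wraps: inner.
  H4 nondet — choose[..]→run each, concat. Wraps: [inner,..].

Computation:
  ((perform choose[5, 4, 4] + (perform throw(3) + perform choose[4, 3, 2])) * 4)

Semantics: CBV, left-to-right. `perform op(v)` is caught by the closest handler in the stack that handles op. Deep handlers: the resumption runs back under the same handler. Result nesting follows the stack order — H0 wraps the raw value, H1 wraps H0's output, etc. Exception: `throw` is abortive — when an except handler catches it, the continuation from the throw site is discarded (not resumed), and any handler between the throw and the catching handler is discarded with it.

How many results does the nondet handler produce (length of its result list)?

Answer: 3

Working:
choose[5, 4, 4] @ H4
  branch[0] choose=5:
    throw(3) @ H0 caught ⇒ 25
    H1 returns 25
    H2 returns (25, ())
    H3 returns (25, ())
    H4 returns [(25, ())]
  branch[1] choose=4:
    throw(3) @ H0 caught ⇒ 25
    H1 returns 25
    H2 returns (25, ())
    H3 returns (25, ())
    H4 returns [(25, ())]
  branch[2] choose=4:
    throw(3) @ H0 caught ⇒ 25
    H1 returns 25
    H2 returns (25, ())
    H3 returns (25, ())
    H4 returns [(25, ())]
= [(25, ()), (25, ()), (25, ())]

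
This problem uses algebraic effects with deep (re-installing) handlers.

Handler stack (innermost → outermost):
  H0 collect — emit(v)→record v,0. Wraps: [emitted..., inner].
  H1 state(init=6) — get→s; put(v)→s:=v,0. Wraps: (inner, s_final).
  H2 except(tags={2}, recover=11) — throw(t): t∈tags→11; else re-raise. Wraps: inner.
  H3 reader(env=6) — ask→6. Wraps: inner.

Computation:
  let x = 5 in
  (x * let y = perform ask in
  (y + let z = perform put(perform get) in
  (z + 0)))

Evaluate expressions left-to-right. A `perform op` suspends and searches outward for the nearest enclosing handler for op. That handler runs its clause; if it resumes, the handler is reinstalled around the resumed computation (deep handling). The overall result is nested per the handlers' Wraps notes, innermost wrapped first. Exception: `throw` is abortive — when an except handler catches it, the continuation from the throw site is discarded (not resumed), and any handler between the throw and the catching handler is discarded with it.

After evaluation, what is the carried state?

Answer: 6

Working:
ask @ H3 ⇒ 6
get @ H1 ⇒ 6
put(6) @ H1 ⇒ s:=6
H0 returns [30]
H1 returns ([30], 6)
H2 returns ([30], 6)
H3 returns ([30], 6)
= ([30], 6)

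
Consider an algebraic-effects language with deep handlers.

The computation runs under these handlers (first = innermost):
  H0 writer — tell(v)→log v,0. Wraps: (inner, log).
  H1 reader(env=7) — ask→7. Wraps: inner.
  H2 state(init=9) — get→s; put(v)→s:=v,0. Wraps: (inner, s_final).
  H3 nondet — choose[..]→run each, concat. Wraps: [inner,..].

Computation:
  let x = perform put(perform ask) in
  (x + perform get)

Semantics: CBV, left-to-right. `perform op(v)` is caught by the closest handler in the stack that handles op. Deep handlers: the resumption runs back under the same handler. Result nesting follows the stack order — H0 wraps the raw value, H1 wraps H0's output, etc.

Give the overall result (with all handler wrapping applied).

Working:
ask @ H1 ⇒ 7
put(7) @ H2 ⇒ s:=7
get @ H2 ⇒ 7
H0 returns (7, ())
H1 returns (7, ())
H2 returns ((7, ()), 7)
H3 returns [((7, ()), 7)]
= [((7, ()), 7)]

Answer: [((7, ()), 7)]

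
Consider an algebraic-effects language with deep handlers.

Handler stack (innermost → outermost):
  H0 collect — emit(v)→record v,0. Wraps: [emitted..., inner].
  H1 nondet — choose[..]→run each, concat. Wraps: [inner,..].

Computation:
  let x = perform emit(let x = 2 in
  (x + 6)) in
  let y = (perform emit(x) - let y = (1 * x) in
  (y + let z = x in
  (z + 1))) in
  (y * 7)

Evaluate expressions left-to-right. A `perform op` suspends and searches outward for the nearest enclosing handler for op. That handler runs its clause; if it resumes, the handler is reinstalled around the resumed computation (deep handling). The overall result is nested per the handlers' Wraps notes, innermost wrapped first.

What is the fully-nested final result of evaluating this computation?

Answer: [[8, 0, -7]]

Step-by-step:
emit(8) @ H0 ⇒ out+=8
emit(0) @ H0 ⇒ out+=0
H0 returns [8, 0, -7]
H1 returns [[8, 0, -7]]
= [[8, 0, -7]]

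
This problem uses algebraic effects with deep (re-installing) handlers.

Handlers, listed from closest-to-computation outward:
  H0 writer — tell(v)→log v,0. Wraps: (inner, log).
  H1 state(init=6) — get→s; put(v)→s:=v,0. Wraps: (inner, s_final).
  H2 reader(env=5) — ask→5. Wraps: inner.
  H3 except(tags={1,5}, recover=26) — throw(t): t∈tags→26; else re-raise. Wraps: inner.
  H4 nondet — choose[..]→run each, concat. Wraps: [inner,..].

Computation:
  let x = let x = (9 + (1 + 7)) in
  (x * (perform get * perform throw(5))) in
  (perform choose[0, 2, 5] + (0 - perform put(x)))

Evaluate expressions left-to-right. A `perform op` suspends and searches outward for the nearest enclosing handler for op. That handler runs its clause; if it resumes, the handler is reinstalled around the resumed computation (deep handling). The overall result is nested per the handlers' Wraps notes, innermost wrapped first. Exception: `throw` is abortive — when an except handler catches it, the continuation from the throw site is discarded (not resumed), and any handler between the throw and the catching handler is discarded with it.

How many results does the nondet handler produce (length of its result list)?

Working:
get @ H1 ⇒ 6
throw(5) @ H3 caught ⇒ 26
H4 returns [26]
= [26]

Answer: 1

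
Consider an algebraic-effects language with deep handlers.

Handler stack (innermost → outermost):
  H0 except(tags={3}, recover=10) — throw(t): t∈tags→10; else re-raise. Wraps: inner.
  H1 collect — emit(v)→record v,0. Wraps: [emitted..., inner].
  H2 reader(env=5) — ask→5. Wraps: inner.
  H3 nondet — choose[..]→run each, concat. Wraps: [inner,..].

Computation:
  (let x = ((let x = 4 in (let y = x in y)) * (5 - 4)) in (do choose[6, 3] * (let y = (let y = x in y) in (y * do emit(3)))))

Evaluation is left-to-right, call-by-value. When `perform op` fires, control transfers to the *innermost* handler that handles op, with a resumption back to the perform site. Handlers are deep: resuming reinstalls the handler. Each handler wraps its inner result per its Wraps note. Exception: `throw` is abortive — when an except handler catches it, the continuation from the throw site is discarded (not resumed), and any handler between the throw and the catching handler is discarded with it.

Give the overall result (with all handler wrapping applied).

Evaluation trace:
choose[6, 3] @ H3
  branch[0] choose=6:
    emit(3) @ H1 ⇒ out+=3
    H0 returns 0
    H1 returns [3, 0]
    H2 returns [3, 0]
    H3 returns [[3, 0]]
  branch[1] choose=3:
    emit(3) @ H1 ⇒ out+=3
    H0 returns 0
    H1 returns [3, 0]
    H2 returns [3, 0]
    H3 returns [[3, 0]]
= [[3, 0], [3, 0]]

Answer: [[3, 0], [3, 0]]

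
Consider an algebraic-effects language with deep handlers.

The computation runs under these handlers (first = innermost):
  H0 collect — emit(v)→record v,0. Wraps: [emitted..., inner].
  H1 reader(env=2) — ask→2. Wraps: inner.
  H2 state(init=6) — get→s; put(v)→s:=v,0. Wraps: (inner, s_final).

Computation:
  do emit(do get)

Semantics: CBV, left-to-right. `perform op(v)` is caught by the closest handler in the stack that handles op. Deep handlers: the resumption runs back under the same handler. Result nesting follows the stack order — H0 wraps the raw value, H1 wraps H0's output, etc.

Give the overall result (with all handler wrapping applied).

Working:
get @ H2 ⇒ 6
emit(6) @ H0 ⇒ out+=6
H0 returns [6, 0]
H1 returns [6, 0]
H2 returns ([6, 0], 6)
= ([6, 0], 6)

Answer: ([6, 0], 6)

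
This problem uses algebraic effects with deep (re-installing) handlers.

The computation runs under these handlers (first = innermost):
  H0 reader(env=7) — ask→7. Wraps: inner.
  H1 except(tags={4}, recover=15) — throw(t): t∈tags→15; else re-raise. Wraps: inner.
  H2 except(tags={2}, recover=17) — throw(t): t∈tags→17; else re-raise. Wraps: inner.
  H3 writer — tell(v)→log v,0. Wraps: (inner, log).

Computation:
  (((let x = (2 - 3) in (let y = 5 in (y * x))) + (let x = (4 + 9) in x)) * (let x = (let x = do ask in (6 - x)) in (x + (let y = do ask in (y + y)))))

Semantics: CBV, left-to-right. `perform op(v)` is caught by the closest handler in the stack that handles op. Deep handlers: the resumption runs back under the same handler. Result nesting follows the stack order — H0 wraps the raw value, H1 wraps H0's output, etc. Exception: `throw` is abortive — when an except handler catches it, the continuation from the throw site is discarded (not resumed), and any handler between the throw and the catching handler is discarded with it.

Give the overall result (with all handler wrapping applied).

Evaluation trace:
ask @ H0 ⇒ 7
ask @ H0 ⇒ 7
H0 returns 104
H1 returns 104
H2 returns 104
H3 returns (104, ())
= (104, ())

Answer: (104, ())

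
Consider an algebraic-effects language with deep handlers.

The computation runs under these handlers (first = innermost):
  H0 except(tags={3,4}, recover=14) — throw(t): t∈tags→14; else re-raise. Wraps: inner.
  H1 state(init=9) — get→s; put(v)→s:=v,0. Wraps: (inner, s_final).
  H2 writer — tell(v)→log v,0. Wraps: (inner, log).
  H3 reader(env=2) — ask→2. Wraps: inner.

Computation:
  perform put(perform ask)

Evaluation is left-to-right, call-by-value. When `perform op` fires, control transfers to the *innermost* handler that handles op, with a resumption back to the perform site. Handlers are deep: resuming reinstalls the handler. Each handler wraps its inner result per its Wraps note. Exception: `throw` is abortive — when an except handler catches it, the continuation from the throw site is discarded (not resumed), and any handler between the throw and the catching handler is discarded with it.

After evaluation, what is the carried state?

Answer: 2

Working:
ask @ H3 ⇒ 2
put(2) @ H1 ⇒ s:=2
H0 returns 0
H1 returns (0, 2)
H2 returns ((0, 2), ())
H3 returns ((0, 2), ())
= ((0, 2), ())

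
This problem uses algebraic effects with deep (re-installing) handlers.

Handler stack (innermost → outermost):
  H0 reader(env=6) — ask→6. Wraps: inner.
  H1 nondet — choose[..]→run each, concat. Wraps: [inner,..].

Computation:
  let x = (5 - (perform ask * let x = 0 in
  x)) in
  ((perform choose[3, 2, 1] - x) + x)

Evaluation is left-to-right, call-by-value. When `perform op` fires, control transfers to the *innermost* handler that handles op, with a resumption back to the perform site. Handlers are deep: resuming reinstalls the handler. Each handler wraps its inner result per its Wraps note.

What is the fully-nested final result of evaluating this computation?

Evaluation trace:
ask @ H0 ⇒ 6
choose[3, 2, 1] @ H1
  branch[0] choose=3:
    H0 returns 3
    H1 returns [3]
  branch[1] choose=2:
    H0 returns 2
    H1 returns [2]
  branch[2] choose=1:
    H0 returns 1
    H1 returns [1]
= [3, 2, 1]

Answer: [3, 2, 1]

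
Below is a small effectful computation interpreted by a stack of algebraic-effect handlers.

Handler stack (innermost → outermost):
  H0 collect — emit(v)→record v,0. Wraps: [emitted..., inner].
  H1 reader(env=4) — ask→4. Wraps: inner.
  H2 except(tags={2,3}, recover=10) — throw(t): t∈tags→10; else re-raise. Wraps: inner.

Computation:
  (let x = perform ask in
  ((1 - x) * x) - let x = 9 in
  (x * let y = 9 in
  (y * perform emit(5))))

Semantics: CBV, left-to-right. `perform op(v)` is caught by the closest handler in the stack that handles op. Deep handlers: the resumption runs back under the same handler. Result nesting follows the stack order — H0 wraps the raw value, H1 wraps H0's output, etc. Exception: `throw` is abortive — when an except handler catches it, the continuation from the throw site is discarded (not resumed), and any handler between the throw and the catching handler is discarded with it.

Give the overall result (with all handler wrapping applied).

Working:
ask @ H1 ⇒ 4
emit(5) @ H0 ⇒ out+=5
H0 returns [5, -12]
H1 returns [5, -12]
H2 returns [5, -12]
= [5, -12]

Answer: [5, -12]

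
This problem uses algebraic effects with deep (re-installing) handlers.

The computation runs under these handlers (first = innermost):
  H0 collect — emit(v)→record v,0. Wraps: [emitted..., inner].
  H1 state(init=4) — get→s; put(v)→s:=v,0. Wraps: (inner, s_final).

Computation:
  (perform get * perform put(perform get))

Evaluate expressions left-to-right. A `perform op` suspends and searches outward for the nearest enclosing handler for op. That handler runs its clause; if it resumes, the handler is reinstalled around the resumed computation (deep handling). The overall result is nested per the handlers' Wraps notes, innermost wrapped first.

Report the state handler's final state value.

Evaluation trace:
get @ H1 ⇒ 4
get @ H1 ⇒ 4
put(4) @ H1 ⇒ s:=4
H0 returns [0]
H1 returns ([0], 4)
= ([0], 4)

Answer: 4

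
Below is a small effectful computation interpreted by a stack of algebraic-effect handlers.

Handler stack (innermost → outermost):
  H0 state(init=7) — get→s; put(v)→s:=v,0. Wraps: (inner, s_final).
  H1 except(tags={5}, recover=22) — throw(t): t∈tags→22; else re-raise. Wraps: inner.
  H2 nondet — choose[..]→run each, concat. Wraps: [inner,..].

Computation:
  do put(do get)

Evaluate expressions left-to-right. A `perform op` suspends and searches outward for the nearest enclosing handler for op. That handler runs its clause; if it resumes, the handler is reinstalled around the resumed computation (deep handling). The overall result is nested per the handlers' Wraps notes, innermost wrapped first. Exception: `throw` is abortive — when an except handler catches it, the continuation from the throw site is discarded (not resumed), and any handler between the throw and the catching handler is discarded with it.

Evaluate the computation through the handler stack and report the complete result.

Answer: [(0, 7)]

Working:
get @ H0 ⇒ 7
put(7) @ H0 ⇒ s:=7
H0 returns (0, 7)
H1 returns (0, 7)
H2 returns [(0, 7)]
= [(0, 7)]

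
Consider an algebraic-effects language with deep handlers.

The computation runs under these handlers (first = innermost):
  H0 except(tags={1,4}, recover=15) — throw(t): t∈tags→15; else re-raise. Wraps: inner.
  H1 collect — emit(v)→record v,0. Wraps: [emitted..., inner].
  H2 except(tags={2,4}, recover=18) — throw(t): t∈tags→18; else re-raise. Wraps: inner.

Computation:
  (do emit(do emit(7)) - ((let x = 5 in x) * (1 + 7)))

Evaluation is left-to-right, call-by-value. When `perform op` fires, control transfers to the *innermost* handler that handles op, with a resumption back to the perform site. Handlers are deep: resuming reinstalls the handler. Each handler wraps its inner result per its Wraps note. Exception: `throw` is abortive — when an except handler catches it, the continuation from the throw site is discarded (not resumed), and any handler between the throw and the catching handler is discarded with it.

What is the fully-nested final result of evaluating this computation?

Evaluation trace:
emit(7) @ H1 ⇒ out+=7
emit(0) @ H1 ⇒ out+=0
H0 returns -40
H1 returns [7, 0, -40]
H2 returns [7, 0, -40]
= [7, 0, -40]

Answer: [7, 0, -40]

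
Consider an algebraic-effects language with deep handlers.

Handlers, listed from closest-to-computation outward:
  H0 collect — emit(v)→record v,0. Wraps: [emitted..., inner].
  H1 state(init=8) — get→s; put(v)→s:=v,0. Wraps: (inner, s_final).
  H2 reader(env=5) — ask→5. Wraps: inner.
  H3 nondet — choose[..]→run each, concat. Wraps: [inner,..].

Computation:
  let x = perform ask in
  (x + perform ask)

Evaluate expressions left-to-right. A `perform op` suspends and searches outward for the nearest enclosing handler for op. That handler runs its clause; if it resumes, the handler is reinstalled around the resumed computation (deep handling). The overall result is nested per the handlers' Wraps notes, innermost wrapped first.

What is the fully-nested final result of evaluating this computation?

Step-by-step:
ask @ H2 ⇒ 5
ask @ H2 ⇒ 5
H0 returns [10]
H1 returns ([10], 8)
H2 returns ([10], 8)
H3 returns [([10], 8)]
= [([10], 8)]

Answer: [([10], 8)]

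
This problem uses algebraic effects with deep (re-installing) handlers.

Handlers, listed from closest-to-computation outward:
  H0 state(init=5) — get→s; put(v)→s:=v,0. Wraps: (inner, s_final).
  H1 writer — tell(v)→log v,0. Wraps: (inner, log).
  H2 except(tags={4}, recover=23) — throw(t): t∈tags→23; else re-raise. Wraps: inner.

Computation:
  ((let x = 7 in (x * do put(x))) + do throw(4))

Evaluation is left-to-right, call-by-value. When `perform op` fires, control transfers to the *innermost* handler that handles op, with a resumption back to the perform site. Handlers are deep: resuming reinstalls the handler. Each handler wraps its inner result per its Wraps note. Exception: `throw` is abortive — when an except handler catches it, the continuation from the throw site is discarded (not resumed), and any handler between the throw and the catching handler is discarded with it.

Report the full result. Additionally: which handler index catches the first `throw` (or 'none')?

Answer: 23 ; first throw caught by: H2

Evaluation trace:
put(7) @ H0 ⇒ s:=7
throw(4) @ H2 caught ⇒ 23
= 23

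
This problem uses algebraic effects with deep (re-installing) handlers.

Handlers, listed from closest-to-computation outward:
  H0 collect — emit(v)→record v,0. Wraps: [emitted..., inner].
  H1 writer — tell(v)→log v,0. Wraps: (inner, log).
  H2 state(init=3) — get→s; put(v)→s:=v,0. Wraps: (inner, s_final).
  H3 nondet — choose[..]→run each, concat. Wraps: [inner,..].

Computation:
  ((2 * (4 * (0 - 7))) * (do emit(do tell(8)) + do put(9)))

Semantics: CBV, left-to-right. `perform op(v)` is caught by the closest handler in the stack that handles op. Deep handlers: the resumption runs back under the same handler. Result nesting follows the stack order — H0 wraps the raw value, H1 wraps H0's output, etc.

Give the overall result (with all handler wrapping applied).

Answer: [(([0, 0], (8)), 9)]

Evaluation trace:
tell(8) @ H1 ⇒ log+=8
emit(0) @ H0 ⇒ out+=0
put(9) @ H2 ⇒ s:=9
H0 returns [0, 0]
H1 returns ([0, 0], (8))
H2 returns (([0, 0], (8)), 9)
H3 returns [(([0, 0], (8)), 9)]
= [(([0, 0], (8)), 9)]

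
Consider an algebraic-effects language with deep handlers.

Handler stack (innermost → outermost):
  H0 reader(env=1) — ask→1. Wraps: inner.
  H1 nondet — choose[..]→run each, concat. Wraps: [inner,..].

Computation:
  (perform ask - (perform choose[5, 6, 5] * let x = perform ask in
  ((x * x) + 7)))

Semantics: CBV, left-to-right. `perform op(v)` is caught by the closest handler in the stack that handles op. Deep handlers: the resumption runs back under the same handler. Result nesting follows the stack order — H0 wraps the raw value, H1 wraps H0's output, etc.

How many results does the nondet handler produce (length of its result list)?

Answer: 3

Evaluation trace:
ask @ H0 ⇒ 1
choose[5, 6, 5] @ H1
  branch[0] choose=5:
    ask @ H0 ⇒ 1
    H0 returns -39
    H1 returns [-39]
  branch[1] choose=6:
    ask @ H0 ⇒ 1
    H0 returns -47
    H1 returns [-47]
  branch[2] choose=5:
    ask @ H0 ⇒ 1
    H0 returns -39
    H1 returns [-39]
= [-39, -47, -39]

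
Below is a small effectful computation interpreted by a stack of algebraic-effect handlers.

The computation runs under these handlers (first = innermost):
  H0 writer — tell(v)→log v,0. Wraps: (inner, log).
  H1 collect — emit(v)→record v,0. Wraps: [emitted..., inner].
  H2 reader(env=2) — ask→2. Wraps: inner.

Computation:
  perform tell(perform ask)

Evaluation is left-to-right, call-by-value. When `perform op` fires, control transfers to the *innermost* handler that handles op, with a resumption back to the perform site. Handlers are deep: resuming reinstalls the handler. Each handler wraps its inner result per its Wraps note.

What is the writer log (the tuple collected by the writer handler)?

Answer: (2)

Step-by-step:
ask @ H2 ⇒ 2
tell(2) @ H0 ⇒ log+=2
H0 returns (0, (2))
H1 returns [(0, (2))]
H2 returns [(0, (2))]
= [(0, (2))]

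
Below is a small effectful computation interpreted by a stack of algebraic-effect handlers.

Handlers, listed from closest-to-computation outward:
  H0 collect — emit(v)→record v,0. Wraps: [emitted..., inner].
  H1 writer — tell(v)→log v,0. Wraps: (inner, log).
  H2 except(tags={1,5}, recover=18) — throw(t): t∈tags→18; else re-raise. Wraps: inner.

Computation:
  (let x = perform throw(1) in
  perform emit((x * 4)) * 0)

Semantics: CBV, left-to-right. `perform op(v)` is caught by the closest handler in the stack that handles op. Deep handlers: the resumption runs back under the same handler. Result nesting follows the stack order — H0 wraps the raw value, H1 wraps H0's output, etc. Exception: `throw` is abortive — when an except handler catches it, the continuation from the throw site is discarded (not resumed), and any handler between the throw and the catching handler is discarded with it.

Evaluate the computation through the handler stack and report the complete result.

Working:
throw(1) @ H2 caught ⇒ 18
= 18

Answer: 18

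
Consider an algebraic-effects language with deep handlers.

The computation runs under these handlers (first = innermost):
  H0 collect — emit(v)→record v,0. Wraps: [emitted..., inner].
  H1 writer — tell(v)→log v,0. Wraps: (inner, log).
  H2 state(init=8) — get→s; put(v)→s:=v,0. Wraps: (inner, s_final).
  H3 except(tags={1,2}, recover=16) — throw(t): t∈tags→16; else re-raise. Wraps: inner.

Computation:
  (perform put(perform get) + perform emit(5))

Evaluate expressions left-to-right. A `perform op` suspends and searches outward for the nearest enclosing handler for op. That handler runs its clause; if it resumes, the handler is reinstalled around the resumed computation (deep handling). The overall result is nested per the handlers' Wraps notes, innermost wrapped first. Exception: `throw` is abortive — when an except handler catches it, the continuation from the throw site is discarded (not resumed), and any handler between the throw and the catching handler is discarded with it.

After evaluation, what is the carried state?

Step-by-step:
get @ H2 ⇒ 8
put(8) @ H2 ⇒ s:=8
emit(5) @ H0 ⇒ out+=5
H0 returns [5, 0]
H1 returns ([5, 0], ())
H2 returns (([5, 0], ()), 8)
H3 returns (([5, 0], ()), 8)
= (([5, 0], ()), 8)

Answer: 8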